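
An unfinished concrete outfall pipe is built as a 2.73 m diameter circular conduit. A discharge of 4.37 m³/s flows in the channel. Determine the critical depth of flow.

y_c = 0.911 m

At critical depth, Q² T / (g A³) = 1, i.e. A³/T = Q²/g = 4.37²/9.81 = 1.947.
Trying y = 1.1 m: A³/T = 4.019 — over.
Trying y = 0.669 m: A³/T = 0.5864 — short.
Trying y = 0.911 m: A³/T = 1.944 — close enough.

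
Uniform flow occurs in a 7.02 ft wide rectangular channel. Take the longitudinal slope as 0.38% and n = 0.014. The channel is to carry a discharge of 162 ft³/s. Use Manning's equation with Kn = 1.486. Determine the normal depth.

Manning's equation rearranged: A R^(2/3) = nQ / (1.486·√S) = 0.014 × 162 / (1.486 × √0.0038) = 24.76.
Trying y = 1.93 ft: A R^(2/3) = 15.68 — low.
Trying y = 2.67 ft: A R^(2/3) = 24.74 — ≈ 24.76.

y_n = 2.67 ft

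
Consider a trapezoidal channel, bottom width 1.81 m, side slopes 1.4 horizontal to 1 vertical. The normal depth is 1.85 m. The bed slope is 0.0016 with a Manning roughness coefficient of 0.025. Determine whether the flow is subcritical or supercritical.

subcritical

With bottom width b = 1.81 m and side slope z = 1.4: A = (b + zy)y = (1.81 + 1.4×1.85)×1.85 = 8.14 m²; P = b + 2y√(1+z²) = 1.81 + 2×1.85×1.72 = 8.176 m.
Hydraulic radius R = A/P = 8.14/8.176 = 0.9956 m.
V = (1/n) R^(2/3) √S = (1/0.025) × 0.9956^(2/3) × √0.0016 = 1.595 m/s. Hydraulic depth D_h = A/T = 8.14/6.99 = 1.165 m.
Froude number Fr = V/√(g·D_h) = 1.595/√(9.81×1.165) = 0.472, which is less than 1, so the flow is subcritical.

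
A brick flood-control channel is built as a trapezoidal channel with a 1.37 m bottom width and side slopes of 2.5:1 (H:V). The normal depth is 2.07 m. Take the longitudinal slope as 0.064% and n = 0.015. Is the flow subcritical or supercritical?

subcritical

With bottom width b = 1.37 m and side slope z = 2.5: A = (b + zy)y = (1.37 + 2.5×2.07)×2.07 = 13.55 m²; P = b + 2y√(1+z²) = 1.37 + 2×2.07×2.693 = 12.52 m.
Hydraulic radius R = A/P = 13.55/12.52 = 1.082 m.
V = (1/n) R^(2/3) √S = (1/0.015) × 1.082^(2/3) × √0.00064 = 1.778 m/s. Hydraulic depth D_h = A/T = 13.55/11.72 = 1.156 m.
Froude number Fr = V/√(g·D_h) = 1.778/√(9.81×1.156) = 0.528, which is less than 1, so the flow is subcritical.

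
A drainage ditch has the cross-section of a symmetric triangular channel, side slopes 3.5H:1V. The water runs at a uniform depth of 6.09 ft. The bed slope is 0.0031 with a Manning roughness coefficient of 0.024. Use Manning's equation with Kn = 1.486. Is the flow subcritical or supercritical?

For a triangular section with side slope z = 3.5: A = zy² = 3.5×6.09² = 129.8 ft²; P = 2y√(1+z²) = 2×6.09×3.64 = 44.34 ft.
Hydraulic radius R = A/P = 129.8/44.34 = 2.928 ft.
V = (1.486/n) R^(2/3) √S = (1.486/0.024) × 2.928^(2/3) × √0.0031 = 7.055 ft/s. Hydraulic depth D_h = A/T = 129.8/42.63 = 3.045 ft.
Froude number Fr = V/√(g·D_h) = 7.055/√(32.2×3.045) = 0.713, which is less than 1, so the flow is subcritical.

subcritical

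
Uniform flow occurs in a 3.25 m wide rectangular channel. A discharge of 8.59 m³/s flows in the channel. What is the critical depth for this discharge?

y_c = 0.893 m

For a rectangular channel, critical depth y_c = (q²/g)^(1/3) where q = Q/b = 8.59/3.25 = 2.643 m²/s.
So y_c = (2.643²/9.81)^(1/3) = 0.893 m.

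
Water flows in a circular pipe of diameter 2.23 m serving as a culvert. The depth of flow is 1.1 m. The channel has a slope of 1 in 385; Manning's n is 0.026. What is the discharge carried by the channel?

Q = 2.53 m³/s

For a circular section of diameter D = 2.23 m at depth y = 1.1 m, the central angle is θ = 2 arccos(1 − 2y/D) = 3.115 rad. Then A = (D²/8)(θ − sin θ) = 1.919 m² and P = Dθ/2 = 3.473 m.
Hydraulic radius R = A/P = 1.919/3.473 = 0.5527 m.
Manning's equation: Q = (1/n) A R^(2/3) S^(1/2) = (1/0.026) × 1.919 × 0.5527^(2/3) × 0.002597^(1/2) = 2.53 m³/s.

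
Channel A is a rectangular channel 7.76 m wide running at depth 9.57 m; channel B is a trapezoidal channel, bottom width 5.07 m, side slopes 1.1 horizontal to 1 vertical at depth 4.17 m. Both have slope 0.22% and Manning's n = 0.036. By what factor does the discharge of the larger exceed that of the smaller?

2.08

Channel A: Flow area A = b·y = 7.76 × 9.57 = 74.26 m². Wetted perimeter P = b + 2y = 7.76 + 2×9.57 = 26.9 m. Hydraulic radius R = A/P = 74.26/26.9 = 2.761 m. Q_A = (1/0.036)·74.26·2.761^(2/3)·√0.0022 = 190.4 m³/s.
Channel B: With bottom width b = 5.07 m and side slope z = 1.1: A = (b + zy)y = (5.07 + 1.1×4.17)×4.17 = 40.27 m²; P = b + 2y√(1+z²) = 5.07 + 2×4.17×1.487 = 17.47 m. Hydraulic radius R = A/P = 40.27/17.47 = 2.305 m. Q_B = (1/0.036)·40.27·2.305^(2/3)·√0.0022 = 91.56 m³/s.
The larger discharge is 190.4 m³/s and the smaller is 91.56 m³/s; the ratio is 2.08.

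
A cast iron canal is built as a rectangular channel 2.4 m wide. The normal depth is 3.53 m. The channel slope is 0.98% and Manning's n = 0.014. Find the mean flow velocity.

Flow area A = b·y = 2.4 × 3.53 = 8.472 m². Wetted perimeter P = b + 2y = 2.4 + 2×3.53 = 9.46 m.
Hydraulic radius R = A/P = 8.472/9.46 = 0.8956 m.
From Manning's equation, V = (1/n) R^(2/3) S^(1/2) = (1/0.014) × 0.8956^(2/3) × 0.0098^(1/2) = 6.57 m/s.

V = 6.57 m/s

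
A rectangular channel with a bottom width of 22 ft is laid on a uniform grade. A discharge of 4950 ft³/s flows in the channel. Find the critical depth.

y_c = 11.6 ft

For a rectangular channel, critical depth y_c = (q²/g)^(1/3) where q = Q/b = 4950/22 = 225 ft²/s.
So y_c = (225²/32.2)^(1/3) = 11.6 ft.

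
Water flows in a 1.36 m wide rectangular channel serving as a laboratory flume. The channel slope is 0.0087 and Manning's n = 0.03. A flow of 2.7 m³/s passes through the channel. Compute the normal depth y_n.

Manning's equation rearranged: A R^(2/3) = nQ / (1·√S) = 0.03 × 2.7 / (√0.0087) = 0.8684.
At y = 1.28 m: A R^(2/3) = 1.013 — too large.
At y = 0.972 m: A R^(2/3) = 0.7178 — too small.
At y = 1.13 m: A R^(2/3) = 0.8681 — close enough.

y_n = 1.13 m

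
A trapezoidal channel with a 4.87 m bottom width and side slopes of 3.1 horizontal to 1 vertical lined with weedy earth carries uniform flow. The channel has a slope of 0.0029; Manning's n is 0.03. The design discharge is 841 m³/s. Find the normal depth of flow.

Manning's equation rearranged: A R^(2/3) = nQ / (1·√S) = 0.03 × 841 / (√0.0029) = 468.5.
Trying y = 8.3 m: A R^(2/3) = 672.5 — high.
Trying y = 5.26 m: A R^(2/3) = 223.7 — low.
Trying y = 7.16 m: A R^(2/3) = 468.8 — ≈ 468.5.

y_n = 7.16 m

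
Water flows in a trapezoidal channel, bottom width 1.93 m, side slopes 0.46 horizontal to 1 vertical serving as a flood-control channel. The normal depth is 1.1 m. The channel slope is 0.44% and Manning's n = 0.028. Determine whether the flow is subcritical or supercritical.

With bottom width b = 1.93 m and side slope z = 0.46: A = (b + zy)y = (1.93 + 0.46×1.1)×1.1 = 2.68 m²; P = b + 2y√(1+z²) = 1.93 + 2×1.1×1.101 = 4.352 m.
Hydraulic radius R = A/P = 2.68/4.352 = 0.6158 m.
V = (1/n) R^(2/3) √S = (1/0.028) × 0.6158^(2/3) × √0.0044 = 1.715 m/s. Hydraulic depth D_h = A/T = 2.68/2.942 = 0.9108 m.
Froude number Fr = V/√(g·D_h) = 1.715/√(9.81×0.9108) = 0.574, which is less than 1, so the flow is subcritical.

subcritical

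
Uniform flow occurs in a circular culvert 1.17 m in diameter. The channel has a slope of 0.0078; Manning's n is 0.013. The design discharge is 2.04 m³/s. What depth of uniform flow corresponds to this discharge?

Manning's equation rearranged: A R^(2/3) = nQ / (1·√S) = 0.013 × 2.04 / (√0.0078) = 0.3003.
Trying y = 0.582 m: A R^(2/3) = 0.2348 — short.
Trying y = 0.754 m: A R^(2/3) = 0.354 — over.
Trying y = 0.676 m: A R^(2/3) = 0.3002 — ≈ 0.3003.

y_n = 0.676 m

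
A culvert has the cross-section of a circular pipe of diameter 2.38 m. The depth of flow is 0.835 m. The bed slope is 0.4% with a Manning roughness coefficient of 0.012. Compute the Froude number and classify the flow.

For a circular section of diameter D = 2.38 m at depth y = 0.835 m, the central angle is θ = 2 arccos(1 − 2y/D) = 2.536 rad. Then A = (D²/8)(θ − sin θ) = 1.392 m² and P = Dθ/2 = 3.018 m.
Hydraulic radius R = A/P = 1.392/3.018 = 0.4614 m.
V = (1/n) R^(2/3) √S = (1/0.012) × 0.4614^(2/3) × √0.004 = 3.147 m/s. Hydraulic depth D_h = A/T = 1.392/2.272 = 0.6129 m.
Froude number Fr = V/√(g·D_h) = 3.147/√(9.81×0.6129) = 1.28, which is greater than 1, so the flow is supercritical.

supercritical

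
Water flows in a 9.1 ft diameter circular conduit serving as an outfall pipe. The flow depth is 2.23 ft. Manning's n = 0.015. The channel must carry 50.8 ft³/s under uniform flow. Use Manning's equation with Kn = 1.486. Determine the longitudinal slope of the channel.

S = 0.0012

For a circular section of diameter D = 9.1 ft at depth y = 2.23 ft, the central angle is θ = 2 arccos(1 − 2y/D) = 2.071 rad. Then A = (D²/8)(θ − sin θ) = 12.36 ft² and P = Dθ/2 = 9.425 ft.
Hydraulic radius R = A/P = 12.36/9.425 = 1.312 ft.
From Manning's equation, S = [nQ / (1.486 A R^(2/3))]² = [0.015 × 50.8 / (1.486 × 12.36 × 1.312^(2/3))]² = 0.0012.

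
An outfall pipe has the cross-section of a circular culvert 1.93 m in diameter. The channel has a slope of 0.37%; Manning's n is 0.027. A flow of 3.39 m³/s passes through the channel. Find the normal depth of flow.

Manning's equation rearranged: A R^(2/3) = nQ / (1·√S) = 0.027 × 3.39 / (√0.0037) = 1.505.
At y = 1.72 m: A R^(2/3) = 1.91 — over.
At y = 1.07 m: A R^(2/3) = 1.068 — short.
At y = 1.35 m: A R^(2/3) = 1.505 — matches.

y_n = 1.35 m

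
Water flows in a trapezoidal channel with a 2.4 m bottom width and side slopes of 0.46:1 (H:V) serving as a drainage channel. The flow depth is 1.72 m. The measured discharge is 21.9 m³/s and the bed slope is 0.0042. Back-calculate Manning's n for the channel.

With bottom width b = 2.4 m and side slope z = 0.46: A = (b + zy)y = (2.4 + 0.46×1.72)×1.72 = 5.489 m²; P = b + 2y√(1+z²) = 2.4 + 2×1.72×1.101 = 6.187 m.
Hydraulic radius R = A/P = 5.489/6.187 = 0.8872 m.
Rearranging Manning's equation: n = (1/Q) A R^(2/3) S^(1/2) = (1/21.9) × 5.489 × 0.8872^(2/3) × √0.0042 = 0.015.

n = 0.015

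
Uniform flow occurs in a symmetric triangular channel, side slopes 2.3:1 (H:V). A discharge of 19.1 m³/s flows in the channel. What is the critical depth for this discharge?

At critical depth, Q² T / (g A³) = 1, i.e. A³/T = Q²/g = 19.1²/9.81 = 37.19.
Try y = 1.34 m: A³/T = 11.43 — too small.
Try y = 1.86 m: A³/T = 58.88 — too large.
Try y = 1.7 m: A³/T = 37.56 — close enough.

y_c = 1.7 m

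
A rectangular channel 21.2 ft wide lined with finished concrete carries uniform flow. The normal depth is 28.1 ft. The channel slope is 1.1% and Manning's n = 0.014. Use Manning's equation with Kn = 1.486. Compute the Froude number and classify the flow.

Flow area A = b·y = 21.2 × 28.1 = 595.7 ft². Wetted perimeter P = b + 2y = 21.2 + 2×28.1 = 77.4 ft.
Hydraulic radius R = A/P = 595.7/77.4 = 7.697 ft.
V = (1.486/n) R^(2/3) √S = (1.486/0.014) × 7.697^(2/3) × √0.011 = 43.4 ft/s. Hydraulic depth D_h = A/T = 595.7/21.2 = 28.1 ft.
Froude number Fr = V/√(g·D_h) = 43.4/√(32.2×28.1) = 1.44, which is greater than 1, so the flow is supercritical.

supercritical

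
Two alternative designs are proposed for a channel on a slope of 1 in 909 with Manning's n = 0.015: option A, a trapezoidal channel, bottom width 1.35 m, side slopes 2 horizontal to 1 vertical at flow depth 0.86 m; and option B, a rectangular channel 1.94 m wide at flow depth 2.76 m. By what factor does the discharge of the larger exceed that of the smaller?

2.55

Channel A: With bottom width b = 1.35 m and side slope z = 2: A = (b + zy)y = (1.35 + 2×0.86)×0.86 = 2.64 m²; P = b + 2y√(1+z²) = 1.35 + 2×0.86×2.236 = 5.196 m. Hydraulic radius R = A/P = 2.64/5.196 = 0.5081 m. Q_A = (1/0.015)·2.64·0.5081^(2/3)·√0.0011 = 3.717 m³/s.
Channel B: Flow area A = b·y = 1.94 × 2.76 = 5.354 m². Wetted perimeter P = b + 2y = 1.94 + 2×2.76 = 7.46 m. Hydraulic radius R = A/P = 5.354/7.46 = 0.7177 m. Q_B = (1/0.015)·5.354·0.7177^(2/3)·√0.0011 = 9.491 m³/s.
The larger discharge is 9.491 m³/s and the smaller is 3.717 m³/s; the ratio is 2.55.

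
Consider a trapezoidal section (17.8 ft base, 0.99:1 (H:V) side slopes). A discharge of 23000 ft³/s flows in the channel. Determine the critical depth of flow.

y_c = 24.5 ft

At critical depth, Q² T / (g A³) = 1, i.e. A³/T = Q²/g = 23000²/32.2 = 16430000.
Try y = 26.9 ft: A³/T = 24030000 — over.
Try y = 19.4 ft: A³/T = 6583000 — short.
Try y = 24.5 ft: A³/T = 16500000 — close enough.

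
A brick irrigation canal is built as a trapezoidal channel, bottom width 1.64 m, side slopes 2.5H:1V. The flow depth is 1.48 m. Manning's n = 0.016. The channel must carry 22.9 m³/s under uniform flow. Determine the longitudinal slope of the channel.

S = 0.00279

With bottom width b = 1.64 m and side slope z = 2.5: A = (b + zy)y = (1.64 + 2.5×1.48)×1.48 = 7.903 m²; P = b + 2y√(1+z²) = 1.64 + 2×1.48×2.693 = 9.61 m.
Hydraulic radius R = A/P = 7.903/9.61 = 0.8224 m.
From Manning's equation, S = [nQ / (1 A R^(2/3))]² = [0.016 × 22.9 / (1 × 7.903 × 0.8224^(2/3))]² = 0.00279.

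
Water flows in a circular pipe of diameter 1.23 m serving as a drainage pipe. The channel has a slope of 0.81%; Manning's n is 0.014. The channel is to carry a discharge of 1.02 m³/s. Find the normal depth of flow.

y_n = 0.456 m

Manning's equation rearranged: A R^(2/3) = nQ / (1·√S) = 0.014 × 1.02 / (√0.0081) = 0.1587.
At y = 0.569 m: A R^(2/3) = 0.2367 — high.
At y = 0.358 m: A R^(2/3) = 0.09996 — low.
At y = 0.456 m: A R^(2/3) = 0.1585 — close enough.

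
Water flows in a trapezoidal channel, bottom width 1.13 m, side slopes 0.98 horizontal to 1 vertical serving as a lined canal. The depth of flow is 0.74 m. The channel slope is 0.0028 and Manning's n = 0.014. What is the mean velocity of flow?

V = 2.15 m/s

With bottom width b = 1.13 m and side slope z = 0.98: A = (b + zy)y = (1.13 + 0.98×0.74)×0.74 = 1.373 m²; P = b + 2y√(1+z²) = 1.13 + 2×0.74×1.4 = 3.202 m.
Hydraulic radius R = A/P = 1.373/3.202 = 0.4287 m.
From Manning's equation, V = (1/n) R^(2/3) S^(1/2) = (1/0.014) × 0.4287^(2/3) × 0.0028^(1/2) = 2.15 m/s.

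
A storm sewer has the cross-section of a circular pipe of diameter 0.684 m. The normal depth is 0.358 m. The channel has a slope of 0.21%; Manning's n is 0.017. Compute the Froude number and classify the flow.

subcritical

For a circular section of diameter D = 0.684 m at depth y = 0.358 m, the central angle is θ = 2 arccos(1 − 2y/D) = 3.235 rad. Then A = (D²/8)(θ − sin θ) = 0.1947 m² and P = Dθ/2 = 1.106 m.
Hydraulic radius R = A/P = 0.1947/1.106 = 0.1759 m.
V = (1/n) R^(2/3) √S = (1/0.017) × 0.1759^(2/3) × √0.0021 = 0.8464 m/s. Hydraulic depth D_h = A/T = 0.1947/0.6833 = 0.2849 m.
Froude number Fr = V/√(g·D_h) = 0.8464/√(9.81×0.2849) = 0.506, which is less than 1, so the flow is subcritical.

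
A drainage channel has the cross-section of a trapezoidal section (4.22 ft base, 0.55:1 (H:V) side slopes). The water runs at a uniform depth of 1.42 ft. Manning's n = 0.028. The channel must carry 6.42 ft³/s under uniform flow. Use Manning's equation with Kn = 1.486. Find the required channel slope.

S = 0.00031

With bottom width b = 4.22 ft and side slope z = 0.55: A = (b + zy)y = (4.22 + 0.55×1.42)×1.42 = 7.101 ft²; P = b + 2y√(1+z²) = 4.22 + 2×1.42×1.141 = 7.461 ft.
Hydraulic radius R = A/P = 7.101/7.461 = 0.9518 ft.
From Manning's equation, S = [nQ / (1.486 A R^(2/3))]² = [0.028 × 6.42 / (1.486 × 7.101 × 0.9518^(2/3))]² = 0.00031.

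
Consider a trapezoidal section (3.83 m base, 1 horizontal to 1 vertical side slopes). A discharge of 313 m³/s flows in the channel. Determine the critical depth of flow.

y_c = 5.63 m

At critical depth, Q² T / (g A³) = 1, i.e. A³/T = Q²/g = 313²/9.81 = 9987.
Try y = 4.6 m: A³/T = 4475 — too small.
Try y = 6.66 m: A³/T = 19880 — too large.
Try y = 5.63 m: A³/T = 10010 — close enough.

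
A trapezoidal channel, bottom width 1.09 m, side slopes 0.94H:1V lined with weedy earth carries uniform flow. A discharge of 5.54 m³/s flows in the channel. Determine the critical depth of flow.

At critical depth, Q² T / (g A³) = 1, i.e. A³/T = Q²/g = 5.54²/9.81 = 3.129.
At y = 0.722 m: A³/T = 0.8509 — short.
At y = 1.26 m: A³/T = 6.804 — over.
At y = 1.03 m: A³/T = 3.148 — close enough.

y_c = 1.03 m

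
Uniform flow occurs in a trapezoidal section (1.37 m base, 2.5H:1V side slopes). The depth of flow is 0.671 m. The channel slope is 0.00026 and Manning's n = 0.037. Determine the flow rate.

Q = 0.492 m³/s

With bottom width b = 1.37 m and side slope z = 2.5: A = (b + zy)y = (1.37 + 2.5×0.671)×0.671 = 2.045 m²; P = b + 2y√(1+z²) = 1.37 + 2×0.671×2.693 = 4.983 m.
Hydraulic radius R = A/P = 2.045/4.983 = 0.4103 m.
Manning's equation: Q = (1/n) A R^(2/3) S^(1/2) = (1/0.037) × 2.045 × 0.4103^(2/3) × 0.00026^(1/2) = 0.492 m³/s.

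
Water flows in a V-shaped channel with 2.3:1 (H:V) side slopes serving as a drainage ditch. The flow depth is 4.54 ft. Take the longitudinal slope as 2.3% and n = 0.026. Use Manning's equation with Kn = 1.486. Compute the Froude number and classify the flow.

For a triangular section with side slope z = 2.3: A = zy² = 2.3×4.54² = 47.41 ft²; P = 2y√(1+z²) = 2×4.54×2.508 = 22.77 ft.
Hydraulic radius R = A/P = 47.41/22.77 = 2.082 ft.
V = (1.486/n) R^(2/3) √S = (1.486/0.026) × 2.082^(2/3) × √0.023 = 14.13 ft/s. Hydraulic depth D_h = A/T = 47.41/20.88 = 2.27 ft.
Froude number Fr = V/√(g·D_h) = 14.13/√(32.2×2.27) = 1.65, which is greater than 1, so the flow is supercritical.

supercritical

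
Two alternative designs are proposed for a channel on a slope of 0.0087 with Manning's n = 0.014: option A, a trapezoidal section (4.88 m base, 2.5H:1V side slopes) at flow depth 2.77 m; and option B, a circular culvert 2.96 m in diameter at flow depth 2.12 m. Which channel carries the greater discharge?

Channel A: With bottom width b = 4.88 m and side slope z = 2.5: A = (b + zy)y = (4.88 + 2.5×2.77)×2.77 = 32.7 m²; P = b + 2y√(1+z²) = 4.88 + 2×2.77×2.693 = 19.8 m. Hydraulic radius R = A/P = 32.7/19.8 = 1.652 m. Q_A = (1/0.014)·32.7·1.652^(2/3)·√0.0087 = 304.4 m³/s.
Channel B: For a circular section of diameter D = 2.96 m at depth y = 2.12 m, the central angle is θ = 2 arccos(1 − 2y/D) = 4.036 rad. Then A = (D²/8)(θ − sin θ) = 5.274 m² and P = Dθ/2 = 5.973 m. Hydraulic radius R = A/P = 5.274/5.973 = 0.883 m. Q_B = (1/0.014)·5.274·0.883^(2/3)·√0.0087 = 32.34 m³/s.
Q_A = 304.4 m³/s vs Q_B = 32.34 m³/s, so channel A carries more.

channel A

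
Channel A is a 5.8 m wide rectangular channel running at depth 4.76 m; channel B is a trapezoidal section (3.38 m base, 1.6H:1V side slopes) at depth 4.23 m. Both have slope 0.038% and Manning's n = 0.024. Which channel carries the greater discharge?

Channel A: Flow area A = b·y = 5.8 × 4.76 = 27.61 m². Wetted perimeter P = b + 2y = 5.8 + 2×4.76 = 15.32 m. Hydraulic radius R = A/P = 27.61/15.32 = 1.802 m. Q_A = (1/0.024)·27.61·1.802^(2/3)·√0.00038 = 33.21 m³/s.
Channel B: With bottom width b = 3.38 m and side slope z = 1.6: A = (b + zy)y = (3.38 + 1.6×4.23)×4.23 = 42.93 m²; P = b + 2y√(1+z²) = 3.38 + 2×4.23×1.887 = 19.34 m. Hydraulic radius R = A/P = 42.93/19.34 = 2.219 m. Q_B = (1/0.024)·42.93·2.219^(2/3)·√0.00038 = 59.32 m³/s.
Q_A = 33.21 m³/s vs Q_B = 59.32 m³/s, so channel B carries more.

channel B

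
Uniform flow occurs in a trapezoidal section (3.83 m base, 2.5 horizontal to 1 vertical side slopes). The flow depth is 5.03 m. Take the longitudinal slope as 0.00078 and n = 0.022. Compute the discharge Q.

Q = 202 m³/s

With bottom width b = 3.83 m and side slope z = 2.5: A = (b + zy)y = (3.83 + 2.5×5.03)×5.03 = 82.52 m²; P = b + 2y√(1+z²) = 3.83 + 2×5.03×2.693 = 30.92 m.
Hydraulic radius R = A/P = 82.52/30.92 = 2.669 m.
Manning's equation: Q = (1/n) A R^(2/3) S^(1/2) = (1/0.022) × 82.52 × 2.669^(2/3) × 0.00078^(1/2) = 202 m³/s.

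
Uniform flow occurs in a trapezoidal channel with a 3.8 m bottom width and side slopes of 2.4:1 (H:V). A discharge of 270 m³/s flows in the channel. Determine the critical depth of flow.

y_c = 4.1 m

At critical depth, Q² T / (g A³) = 1, i.e. A³/T = Q²/g = 270²/9.81 = 7431.
Try y = 5.06 m: A³/T = 18690 — high.
Try y = 3.12 m: A³/T = 2327 — low.
Try y = 4.1 m: A³/T = 7449 — ≈ 7431.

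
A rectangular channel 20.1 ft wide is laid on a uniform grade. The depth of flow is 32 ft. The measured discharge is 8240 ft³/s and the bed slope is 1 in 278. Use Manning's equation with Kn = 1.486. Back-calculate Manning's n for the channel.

n = 0.027

Flow area A = b·y = 20.1 × 32 = 643.2 ft². Wetted perimeter P = b + 2y = 20.1 + 2×32 = 84.1 ft.
Hydraulic radius R = A/P = 643.2/84.1 = 7.648 ft.
Rearranging Manning's equation: n = (1.486/Q) A R^(2/3) S^(1/2) = (1.486/8240) × 643.2 × 7.648^(2/3) × √0.003597 = 0.027.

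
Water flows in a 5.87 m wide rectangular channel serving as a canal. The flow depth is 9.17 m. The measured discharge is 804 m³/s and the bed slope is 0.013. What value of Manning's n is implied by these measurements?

Flow area A = b·y = 5.87 × 9.17 = 53.83 m². Wetted perimeter P = b + 2y = 5.87 + 2×9.17 = 24.21 m.
Hydraulic radius R = A/P = 53.83/24.21 = 2.223 m.
Rearranging Manning's equation: n = (1/Q) A R^(2/3) S^(1/2) = (1/804) × 53.83 × 2.223^(2/3) × √0.013 = 0.013.

n = 0.013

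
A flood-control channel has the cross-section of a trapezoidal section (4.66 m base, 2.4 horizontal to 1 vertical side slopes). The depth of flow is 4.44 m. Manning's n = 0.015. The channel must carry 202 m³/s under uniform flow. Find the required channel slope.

S = 0.000601

With bottom width b = 4.66 m and side slope z = 2.4: A = (b + zy)y = (4.66 + 2.4×4.44)×4.44 = 68 m²; P = b + 2y√(1+z²) = 4.66 + 2×4.44×2.6 = 27.75 m.
Hydraulic radius R = A/P = 68/27.75 = 2.451 m.
From Manning's equation, S = [nQ / (1 A R^(2/3))]² = [0.015 × 202 / (1 × 68 × 2.451^(2/3))]² = 0.000601.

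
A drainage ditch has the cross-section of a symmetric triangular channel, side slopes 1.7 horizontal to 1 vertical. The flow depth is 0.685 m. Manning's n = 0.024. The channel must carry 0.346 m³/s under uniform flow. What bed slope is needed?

S = 0.000551

For a triangular section with side slope z = 1.7: A = zy² = 1.7×0.685² = 0.7977 m²; P = 2y√(1+z²) = 2×0.685×1.972 = 2.702 m.
Hydraulic radius R = A/P = 0.7977/2.702 = 0.2952 m.
From Manning's equation, S = [nQ / (1 A R^(2/3))]² = [0.024 × 0.346 / (1 × 0.7977 × 0.2952^(2/3))]² = 0.000551.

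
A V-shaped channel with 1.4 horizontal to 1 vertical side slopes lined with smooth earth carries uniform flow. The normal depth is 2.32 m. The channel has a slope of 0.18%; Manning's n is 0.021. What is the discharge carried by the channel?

Q = 14.6 m³/s

For a triangular section with side slope z = 1.4: A = zy² = 1.4×2.32² = 7.535 m²; P = 2y√(1+z²) = 2×2.32×1.72 = 7.983 m.
Hydraulic radius R = A/P = 7.535/7.983 = 0.9439 m.
Manning's equation: Q = (1/n) A R^(2/3) S^(1/2) = (1/0.021) × 7.535 × 0.9439^(2/3) × 0.0018^(1/2) = 14.6 m³/s.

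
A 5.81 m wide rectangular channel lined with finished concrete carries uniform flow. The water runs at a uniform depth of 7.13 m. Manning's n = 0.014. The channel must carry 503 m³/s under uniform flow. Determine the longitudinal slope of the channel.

S = 0.011

Flow area A = b·y = 5.81 × 7.13 = 41.43 m². Wetted perimeter P = b + 2y = 5.81 + 2×7.13 = 20.07 m.
Hydraulic radius R = A/P = 41.43/20.07 = 2.064 m.
From Manning's equation, S = [nQ / (1 A R^(2/3))]² = [0.014 × 503 / (1 × 41.43 × 2.064^(2/3))]² = 0.011.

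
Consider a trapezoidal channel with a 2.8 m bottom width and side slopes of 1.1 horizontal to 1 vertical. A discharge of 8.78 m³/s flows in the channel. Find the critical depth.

y_c = 0.885 m

At critical depth, Q² T / (g A³) = 1, i.e. A³/T = Q²/g = 8.78²/9.81 = 7.858.
At y = 0.999 m: A³/T = 11.82 — over.
At y = 0.614 m: A³/T = 2.341 — short.
At y = 0.885 m: A³/T = 7.846 — matches.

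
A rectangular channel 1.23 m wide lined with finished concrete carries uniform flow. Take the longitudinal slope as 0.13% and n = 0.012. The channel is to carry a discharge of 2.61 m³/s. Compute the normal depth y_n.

Manning's equation rearranged: A R^(2/3) = nQ / (1·√S) = 0.012 × 2.61 / (√0.0013) = 0.8687.
Trying y = 1.44 m: A R^(2/3) = 1.011 — over.
Trying y = 1.27 m: A R^(2/3) = 0.8682 — matches.

y_n = 1.27 m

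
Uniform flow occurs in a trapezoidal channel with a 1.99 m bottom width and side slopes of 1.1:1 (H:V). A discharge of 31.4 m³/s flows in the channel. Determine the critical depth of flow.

y_c = 2.05 m

At critical depth, Q² T / (g A³) = 1, i.e. A³/T = Q²/g = 31.4²/9.81 = 100.5.
Try y = 2.49 m: A³/T = 218.6 — over.
Try y = 1.53 m: A³/T = 33.14 — short.
Try y = 2.05 m: A³/T = 101.4 — close enough.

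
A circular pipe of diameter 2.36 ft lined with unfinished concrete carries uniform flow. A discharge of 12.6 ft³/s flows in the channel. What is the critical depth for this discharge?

y_c = 1.21 ft

At critical depth, Q² T / (g A³) = 1, i.e. A³/T = Q²/g = 12.6²/32.2 = 4.93.
Trying y = 0.863 ft: A³/T = 1.336 — low.
Trying y = 1.37 ft: A³/T = 7.843 — high.
Trying y = 1.21 ft: A³/T = 4.88 — ≈ 4.93.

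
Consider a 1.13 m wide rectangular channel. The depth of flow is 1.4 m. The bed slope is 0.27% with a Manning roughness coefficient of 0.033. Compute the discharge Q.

Flow area A = b·y = 1.13 × 1.4 = 1.582 m². Wetted perimeter P = b + 2y = 1.13 + 2×1.4 = 3.93 m.
Hydraulic radius R = A/P = 1.582/3.93 = 0.4025 m.
Manning's equation: Q = (1/n) A R^(2/3) S^(1/2) = (1/0.033) × 1.582 × 0.4025^(2/3) × 0.0027^(1/2) = 1.36 m³/s.

Q = 1.36 m³/s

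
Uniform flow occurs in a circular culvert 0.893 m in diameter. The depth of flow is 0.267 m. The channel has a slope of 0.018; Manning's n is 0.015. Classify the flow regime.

supercritical

For a circular section of diameter D = 0.893 m at depth y = 0.267 m, the central angle is θ = 2 arccos(1 − 2y/D) = 2.314 rad. Then A = (D²/8)(θ − sin θ) = 0.1573 m² and P = Dθ/2 = 1.033 m.
Hydraulic radius R = A/P = 0.1573/1.033 = 0.1522 m.
V = (1/n) R^(2/3) √S = (1/0.015) × 0.1522^(2/3) × √0.018 = 2.55 m/s. Hydraulic depth D_h = A/T = 0.1573/0.8177 = 0.1924 m.
Froude number Fr = V/√(g·D_h) = 2.55/√(9.81×0.1924) = 1.86, which is greater than 1, so the flow is supercritical.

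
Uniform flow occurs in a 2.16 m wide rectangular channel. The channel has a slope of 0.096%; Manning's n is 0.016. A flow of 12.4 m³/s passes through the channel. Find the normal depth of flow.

Manning's equation rearranged: A R^(2/3) = nQ / (1·√S) = 0.016 × 12.4 / (√0.00096) = 6.403.
Trying y = 2.51 m: A R^(2/3) = 4.496 — low.
Trying y = 4.02 m: A R^(2/3) = 7.799 — high.
Trying y = 3.39 m: A R^(2/3) = 6.41 — matches.

y_n = 3.39 m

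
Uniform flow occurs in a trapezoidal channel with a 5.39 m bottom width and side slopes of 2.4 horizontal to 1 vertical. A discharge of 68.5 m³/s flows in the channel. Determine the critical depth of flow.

y_c = 1.91 m

At critical depth, Q² T / (g A³) = 1, i.e. A³/T = Q²/g = 68.5²/9.81 = 478.3.
Try y = 1.46 m: A³/T = 176.6 — short.
Try y = 2.17 m: A³/T = 769.5 — over.
Try y = 1.91 m: A³/T = 474.9 — close enough.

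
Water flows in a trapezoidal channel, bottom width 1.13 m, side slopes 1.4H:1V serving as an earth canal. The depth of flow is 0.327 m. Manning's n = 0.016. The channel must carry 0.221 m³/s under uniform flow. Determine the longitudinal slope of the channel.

With bottom width b = 1.13 m and side slope z = 1.4: A = (b + zy)y = (1.13 + 1.4×0.327)×0.327 = 0.5192 m²; P = b + 2y√(1+z²) = 1.13 + 2×0.327×1.72 = 2.255 m.
Hydraulic radius R = A/P = 0.5192/2.255 = 0.2302 m.
From Manning's equation, S = [nQ / (1 A R^(2/3))]² = [0.016 × 0.221 / (1 × 0.5192 × 0.2302^(2/3))]² = 0.000329.

S = 0.000329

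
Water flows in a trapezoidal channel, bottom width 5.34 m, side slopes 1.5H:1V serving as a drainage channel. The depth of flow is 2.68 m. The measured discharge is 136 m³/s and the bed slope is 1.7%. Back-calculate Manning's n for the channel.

With bottom width b = 5.34 m and side slope z = 1.5: A = (b + zy)y = (5.34 + 1.5×2.68)×2.68 = 25.08 m²; P = b + 2y√(1+z²) = 5.34 + 2×2.68×1.803 = 15 m.
Hydraulic radius R = A/P = 25.08/15 = 1.672 m.
Rearranging Manning's equation: n = (1/Q) A R^(2/3) S^(1/2) = (1/136) × 25.08 × 1.672^(2/3) × √0.017 = 0.0339.

n = 0.0339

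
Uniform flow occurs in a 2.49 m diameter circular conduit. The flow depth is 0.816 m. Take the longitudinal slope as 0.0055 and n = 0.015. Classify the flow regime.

supercritical

For a circular section of diameter D = 2.49 m at depth y = 0.816 m, the central angle is θ = 2 arccos(1 − 2y/D) = 2.438 rad. Then A = (D²/8)(θ − sin θ) = 1.388 m² and P = Dθ/2 = 3.035 m.
Hydraulic radius R = A/P = 1.388/3.035 = 0.4573 m.
V = (1/n) R^(2/3) √S = (1/0.015) × 0.4573^(2/3) × √0.0055 = 2.935 m/s. Hydraulic depth D_h = A/T = 1.388/2.338 = 0.5938 m.
Froude number Fr = V/√(g·D_h) = 2.935/√(9.81×0.5938) = 1.22, which is greater than 1, so the flow is supercritical.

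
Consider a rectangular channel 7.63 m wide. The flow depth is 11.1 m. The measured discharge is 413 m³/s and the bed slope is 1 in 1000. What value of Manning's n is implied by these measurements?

n = 0.013

Flow area A = b·y = 7.63 × 11.1 = 84.69 m². Wetted perimeter P = b + 2y = 7.63 + 2×11.1 = 29.83 m.
Hydraulic radius R = A/P = 84.69/29.83 = 2.839 m.
Rearranging Manning's equation: n = (1/Q) A R^(2/3) S^(1/2) = (1/413) × 84.69 × 2.839^(2/3) × √0.001 = 0.013.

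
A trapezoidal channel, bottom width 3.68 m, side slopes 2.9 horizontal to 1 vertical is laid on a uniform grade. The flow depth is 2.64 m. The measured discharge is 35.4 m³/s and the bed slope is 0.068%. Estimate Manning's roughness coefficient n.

With bottom width b = 3.68 m and side slope z = 2.9: A = (b + zy)y = (3.68 + 2.9×2.64)×2.64 = 29.93 m²; P = b + 2y√(1+z²) = 3.68 + 2×2.64×3.068 = 19.88 m.
Hydraulic radius R = A/P = 29.93/19.88 = 1.506 m.
Rearranging Manning's equation: n = (1/Q) A R^(2/3) S^(1/2) = (1/35.4) × 29.93 × 1.506^(2/3) × √0.00068 = 0.029.

n = 0.029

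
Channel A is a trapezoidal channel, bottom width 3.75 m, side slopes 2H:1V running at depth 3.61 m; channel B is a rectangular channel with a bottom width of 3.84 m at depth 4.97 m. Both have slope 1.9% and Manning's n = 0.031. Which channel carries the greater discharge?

Channel A: With bottom width b = 3.75 m and side slope z = 2: A = (b + zy)y = (3.75 + 2×3.61)×3.61 = 39.6 m²; P = b + 2y√(1+z²) = 3.75 + 2×3.61×2.236 = 19.89 m. Hydraulic radius R = A/P = 39.6/19.89 = 1.991 m. Q_A = (1/0.031)·39.6·1.991^(2/3)·√0.019 = 278.6 m³/s.
Channel B: Flow area A = b·y = 3.84 × 4.97 = 19.08 m². Wetted perimeter P = b + 2y = 3.84 + 2×4.97 = 13.78 m. Hydraulic radius R = A/P = 19.08/13.78 = 1.385 m. Q_B = (1/0.031)·19.08·1.385^(2/3)·√0.019 = 105.4 m³/s.
Q_A = 278.6 m³/s vs Q_B = 105.4 m³/s, so channel A carries more.

channel A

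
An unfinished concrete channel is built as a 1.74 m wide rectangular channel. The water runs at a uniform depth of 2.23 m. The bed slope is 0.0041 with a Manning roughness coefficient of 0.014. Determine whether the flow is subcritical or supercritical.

Flow area A = b·y = 1.74 × 2.23 = 3.88 m². Wetted perimeter P = b + 2y = 1.74 + 2×2.23 = 6.2 m.
Hydraulic radius R = A/P = 3.88/6.2 = 0.6258 m.
V = (1/n) R^(2/3) √S = (1/0.014) × 0.6258^(2/3) × √0.0041 = 3.346 m/s. Hydraulic depth D_h = A/T = 3.88/1.74 = 2.23 m.
Froude number Fr = V/√(g·D_h) = 3.346/√(9.81×2.23) = 0.715, which is less than 1, so the flow is subcritical.

subcritical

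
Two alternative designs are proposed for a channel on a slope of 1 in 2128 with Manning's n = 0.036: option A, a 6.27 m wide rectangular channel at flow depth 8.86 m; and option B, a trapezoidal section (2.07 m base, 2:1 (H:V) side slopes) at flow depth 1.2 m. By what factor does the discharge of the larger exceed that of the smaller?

Channel A: Flow area A = b·y = 6.27 × 8.86 = 55.55 m². Wetted perimeter P = b + 2y = 6.27 + 2×8.86 = 23.99 m. Hydraulic radius R = A/P = 55.55/23.99 = 2.316 m. Q_A = (1/0.036)·55.55·2.316^(2/3)·√0.0004699 = 58.55 m³/s.
Channel B: With bottom width b = 2.07 m and side slope z = 2: A = (b + zy)y = (2.07 + 2×1.2)×1.2 = 5.364 m²; P = b + 2y√(1+z²) = 2.07 + 2×1.2×2.236 = 7.437 m. Hydraulic radius R = A/P = 5.364/7.437 = 0.7213 m. Q_B = (1/0.036)·5.364·0.7213^(2/3)·√0.0004699 = 2.598 m³/s.
The larger discharge is 58.55 m³/s and the smaller is 2.598 m³/s; the ratio is 22.5.

22.5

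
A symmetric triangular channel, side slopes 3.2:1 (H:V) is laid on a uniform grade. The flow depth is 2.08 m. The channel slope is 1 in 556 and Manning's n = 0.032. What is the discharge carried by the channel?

Q = 18.3 m³/s

For a triangular section with side slope z = 3.2: A = zy² = 3.2×2.08² = 13.84 m²; P = 2y√(1+z²) = 2×2.08×3.353 = 13.95 m.
Hydraulic radius R = A/P = 13.84/13.95 = 0.9927 m.
Manning's equation: Q = (1/n) A R^(2/3) S^(1/2) = (1/0.032) × 13.84 × 0.9927^(2/3) × 0.001799^(1/2) = 18.3 m³/s.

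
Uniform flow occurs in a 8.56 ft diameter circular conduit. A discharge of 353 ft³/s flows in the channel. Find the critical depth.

At critical depth, Q² T / (g A³) = 1, i.e. A³/T = Q²/g = 353²/32.2 = 3870.
At y = 3.27 ft: A³/T = 992.3 — too small.
At y = 5.23 ft: A³/T = 5990 — too large.
At y = 4.67 ft: A³/T = 3883 — ≈ 3870.

y_c = 4.67 ft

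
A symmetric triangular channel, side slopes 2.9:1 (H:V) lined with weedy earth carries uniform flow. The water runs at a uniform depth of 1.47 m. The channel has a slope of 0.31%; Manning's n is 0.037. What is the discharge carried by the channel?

For a triangular section with side slope z = 2.9: A = zy² = 2.9×1.47² = 6.267 m²; P = 2y√(1+z²) = 2×1.47×3.068 = 9.019 m.
Hydraulic radius R = A/P = 6.267/9.019 = 0.6948 m.
Manning's equation: Q = (1/n) A R^(2/3) S^(1/2) = (1/0.037) × 6.267 × 0.6948^(2/3) × 0.0031^(1/2) = 7.4 m³/s.

Q = 7.4 m³/s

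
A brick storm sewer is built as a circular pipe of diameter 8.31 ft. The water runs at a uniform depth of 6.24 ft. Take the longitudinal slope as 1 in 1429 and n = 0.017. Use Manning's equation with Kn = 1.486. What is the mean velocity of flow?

V = 4.27 ft/s

For a circular section of diameter D = 8.31 ft at depth y = 6.24 ft, the central angle is θ = 2 arccos(1 − 2y/D) = 4.193 rad. Then A = (D²/8)(θ − sin θ) = 43.69 ft² and P = Dθ/2 = 17.42 ft.
Hydraulic radius R = A/P = 43.69/17.42 = 2.508 ft.
From Manning's equation, V = (1.486/n) R^(2/3) S^(1/2) = (1.486/0.017) × 2.508^(2/3) × 0.0006998^(1/2) = 4.27 ft/s.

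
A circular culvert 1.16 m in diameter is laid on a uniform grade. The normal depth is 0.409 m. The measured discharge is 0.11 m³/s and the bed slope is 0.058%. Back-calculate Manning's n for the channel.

For a circular section of diameter D = 1.16 m at depth y = 0.409 m, the central angle is θ = 2 arccos(1 − 2y/D) = 2.543 rad. Then A = (D²/8)(θ − sin θ) = 0.333 m² and P = Dθ/2 = 1.475 m.
Hydraulic radius R = A/P = 0.333/1.475 = 0.2257 m.
Rearranging Manning's equation: n = (1/Q) A R^(2/3) S^(1/2) = (1/0.11) × 0.333 × 0.2257^(2/3) × √0.00058 = 0.027.

n = 0.027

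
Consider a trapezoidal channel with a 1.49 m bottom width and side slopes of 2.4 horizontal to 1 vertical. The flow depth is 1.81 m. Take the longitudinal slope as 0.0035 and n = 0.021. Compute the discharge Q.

With bottom width b = 1.49 m and side slope z = 2.4: A = (b + zy)y = (1.49 + 2.4×1.81)×1.81 = 10.56 m²; P = b + 2y√(1+z²) = 1.49 + 2×1.81×2.6 = 10.9 m.
Hydraulic radius R = A/P = 10.56/10.9 = 0.9686 m.
Manning's equation: Q = (1/n) A R^(2/3) S^(1/2) = (1/0.021) × 10.56 × 0.9686^(2/3) × 0.0035^(1/2) = 29.1 m³/s.

Q = 29.1 m³/s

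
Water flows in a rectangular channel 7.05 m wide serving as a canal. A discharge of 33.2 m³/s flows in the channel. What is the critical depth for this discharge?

y_c = 1.31 m

For a rectangular channel, critical depth y_c = (q²/g)^(1/3) where q = Q/b = 33.2/7.05 = 4.709 m²/s.
So y_c = (4.709²/9.81)^(1/3) = 1.31 m.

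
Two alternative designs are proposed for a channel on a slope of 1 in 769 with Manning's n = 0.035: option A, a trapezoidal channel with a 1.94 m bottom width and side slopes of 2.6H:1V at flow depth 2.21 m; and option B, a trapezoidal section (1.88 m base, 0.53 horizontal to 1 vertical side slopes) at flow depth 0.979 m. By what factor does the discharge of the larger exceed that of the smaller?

11.8

Channel A: With bottom width b = 1.94 m and side slope z = 2.6: A = (b + zy)y = (1.94 + 2.6×2.21)×2.21 = 16.99 m²; P = b + 2y√(1+z²) = 1.94 + 2×2.21×2.786 = 14.25 m. Hydraulic radius R = A/P = 16.99/14.25 = 1.192 m. Q_A = (1/0.035)·16.99·1.192^(2/3)·√0.0013 = 19.67 m³/s.
Channel B: With bottom width b = 1.88 m and side slope z = 0.53: A = (b + zy)y = (1.88 + 0.53×0.979)×0.979 = 2.348 m²; P = b + 2y√(1+z²) = 1.88 + 2×0.979×1.132 = 4.096 m. Hydraulic radius R = A/P = 2.348/4.096 = 0.5734 m. Q_B = (1/0.035)·2.348·0.5734^(2/3)·√0.0013 = 1.67 m³/s.
The larger discharge is 19.67 m³/s and the smaller is 1.67 m³/s; the ratio is 11.8.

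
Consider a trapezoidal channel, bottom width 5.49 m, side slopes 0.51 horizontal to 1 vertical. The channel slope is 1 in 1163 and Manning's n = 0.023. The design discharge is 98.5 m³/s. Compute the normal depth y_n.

Manning's equation rearranged: A R^(2/3) = nQ / (1·√S) = 0.023 × 98.5 / (√0.0008598) = 77.26.
Trying y = 6.48 m: A R^(2/3) = 114.4 — over.
Trying y = 3.84 m: A R^(2/3) = 45.81 — short.
Trying y = 5.2 m: A R^(2/3) = 77.29 — ≈ 77.26.

y_n = 5.2 m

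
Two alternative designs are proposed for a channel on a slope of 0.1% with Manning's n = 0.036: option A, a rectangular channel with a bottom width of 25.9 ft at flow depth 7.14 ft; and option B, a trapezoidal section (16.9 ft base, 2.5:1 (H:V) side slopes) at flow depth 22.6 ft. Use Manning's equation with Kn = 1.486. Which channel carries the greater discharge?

Channel A: Flow area A = b·y = 25.9 × 7.14 = 184.9 ft². Wetted perimeter P = b + 2y = 25.9 + 2×7.14 = 40.18 ft. Hydraulic radius R = A/P = 184.9/40.18 = 4.602 ft. Q_A = (1.486/0.036)·184.9·4.602^(2/3)·√0.001 = 667.9 ft³/s.
Channel B: With bottom width b = 16.9 ft and side slope z = 2.5: A = (b + zy)y = (16.9 + 2.5×22.6)×22.6 = 1659 ft²; P = b + 2y√(1+z²) = 16.9 + 2×22.6×2.693 = 138.6 ft. Hydraulic radius R = A/P = 1659/138.6 = 11.97 ft. Q_B = (1.486/0.036)·1659·11.97^(2/3)·√0.001 = 11330 ft³/s.
Q_A = 667.9 ft³/s vs Q_B = 11330 ft³/s, so channel B carries more.

channel B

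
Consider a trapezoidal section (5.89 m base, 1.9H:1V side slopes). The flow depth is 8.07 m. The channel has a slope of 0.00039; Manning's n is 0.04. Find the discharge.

Q = 221 m³/s

With bottom width b = 5.89 m and side slope z = 1.9: A = (b + zy)y = (5.89 + 1.9×8.07)×8.07 = 171.3 m²; P = b + 2y√(1+z²) = 5.89 + 2×8.07×2.147 = 40.54 m.
Hydraulic radius R = A/P = 171.3/40.54 = 4.224 m.
Manning's equation: Q = (1/n) A R^(2/3) S^(1/2) = (1/0.04) × 171.3 × 4.224^(2/3) × 0.00039^(1/2) = 221 m³/s.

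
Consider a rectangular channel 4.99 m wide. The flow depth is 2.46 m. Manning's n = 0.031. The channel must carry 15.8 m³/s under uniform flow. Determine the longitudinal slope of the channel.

S = 0.0012

Flow area A = b·y = 4.99 × 2.46 = 12.28 m². Wetted perimeter P = b + 2y = 4.99 + 2×2.46 = 9.91 m.
Hydraulic radius R = A/P = 12.28/9.91 = 1.239 m.
From Manning's equation, S = [nQ / (1 A R^(2/3))]² = [0.031 × 15.8 / (1 × 12.28 × 1.239^(2/3))]² = 0.0012.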